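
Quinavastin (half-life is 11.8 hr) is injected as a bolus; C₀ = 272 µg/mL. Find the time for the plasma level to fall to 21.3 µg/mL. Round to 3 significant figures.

k = ln 2 / 11.8 = 0.05874 hr⁻¹
C(t) = C₀ e^(−kt)  ⇒  t = ln(C₀/C) / k
t = ln(272/21.3) / 0.05874 = 2.547 / 0.05874 ≈ 43.4 hours

43.4 hours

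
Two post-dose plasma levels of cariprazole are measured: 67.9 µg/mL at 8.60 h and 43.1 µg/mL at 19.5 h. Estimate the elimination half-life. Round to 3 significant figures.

16.6 hours

k = ln(C₁/C₂) / (t₂ − t₁) = ln(67.9/43.1) / (19.5 − 8.60)
  = 0.4545 / 10.90 = 0.04170 h⁻¹
t½ = ln 2 / k = ln 2 / 0.04170 ≈ 16.6 hours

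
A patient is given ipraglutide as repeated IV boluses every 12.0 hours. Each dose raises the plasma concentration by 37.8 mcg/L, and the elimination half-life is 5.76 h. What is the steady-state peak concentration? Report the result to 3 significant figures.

k = ln 2 / 5.76 = 0.1203 h⁻¹
Fraction remaining after one interval: e^(−kτ) = e^(−0.1203 × 12.0) = 0.2360
R = 1 / (1 − 0.2360) = 1.309
Css,max = 37.8 × 1.309 ≈ 49.5 mcg/L

49.5 mcg/L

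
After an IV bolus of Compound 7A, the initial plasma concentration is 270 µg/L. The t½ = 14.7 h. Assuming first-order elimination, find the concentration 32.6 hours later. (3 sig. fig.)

k = ln 2 / 14.7 = 0.04715 h⁻¹
C(t) = C₀ e^(−kt) = 270 × e^(−0.04715 × 32.6) = 270 × e^(−1.537) = 270 × 0.2150 ≈ 58.0 µg/L

58.0 µg/L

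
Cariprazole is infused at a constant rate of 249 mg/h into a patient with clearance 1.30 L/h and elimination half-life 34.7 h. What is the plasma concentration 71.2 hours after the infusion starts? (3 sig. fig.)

145 mg/L

Css = rate / CL = 249 / 1.30 = 191.5 mg/L
k = ln 2 / 34.7 = 0.01998 h⁻¹
C(t) = Css (1 − e^(−kt)) = 191.5 × (1 − e^(−1.422)) = 191.5 × 0.7588 ≈ 145 mg/L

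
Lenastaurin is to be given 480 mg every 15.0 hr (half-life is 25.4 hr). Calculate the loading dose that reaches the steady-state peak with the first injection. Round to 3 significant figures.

1430 mg

k = ln 2 / 25.4 = 0.02729 hr⁻¹
Accumulation ratio R = 1 / (1 − e^(−kτ)) = 1 / (1 − e^(−0.02729×15.0)) = 1 / (1 − 0.6641) = 2.977
Loading dose = maintenance dose × R = 480 × 2.977 ≈ 1430 mg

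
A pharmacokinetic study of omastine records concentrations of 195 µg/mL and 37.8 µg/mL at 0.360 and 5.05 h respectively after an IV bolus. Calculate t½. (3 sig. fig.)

1.98 hours

k = ln(C₁/C₂) / (t₂ − t₁) = ln(195/37.8) / (5.05 − 0.360)
  = 1.641 / 4.690 = 0.3498 h⁻¹
t½ = ln 2 / k = ln 2 / 0.3498 ≈ 1.98 hours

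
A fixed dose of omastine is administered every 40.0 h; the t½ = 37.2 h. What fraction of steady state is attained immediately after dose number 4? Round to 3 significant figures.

k = ln 2 / 37.2 = 0.01863 h⁻¹
f_n = 1 − e^(−nkτ) = 1 − e^(−4 × 0.01863 × 40.0) = 1 − e^(−2.981) = 1 − 0.05073 ≈ 0.949

0.949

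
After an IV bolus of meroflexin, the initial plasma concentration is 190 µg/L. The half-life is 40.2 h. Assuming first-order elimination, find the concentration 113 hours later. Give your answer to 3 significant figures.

k = ln 2 / 40.2 = 0.01724 h⁻¹
C(t) = C₀ e^(−kt) = 190 × e^(−0.01724 × 113) = 190 × e^(−1.948) = 190 × 0.1425 ≈ 27.1 µg/L

27.1 µg/L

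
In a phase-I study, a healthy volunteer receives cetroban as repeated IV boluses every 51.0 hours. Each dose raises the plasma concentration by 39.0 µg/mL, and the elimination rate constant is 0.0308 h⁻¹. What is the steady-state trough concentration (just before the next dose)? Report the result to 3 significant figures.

Fraction remaining after one interval: e^(−kτ) = e^(−0.03080 × 51.0) = 0.2079
R = 1 / (1 − 0.2079) = 1.262
Css,max = 39.0 × 1.262 = 49.23 µg/mL
Css,min = Css,max × e^(−kτ) = 49.23 × 0.2079 ≈ 10.2 µg/mL

10.2 µg/mL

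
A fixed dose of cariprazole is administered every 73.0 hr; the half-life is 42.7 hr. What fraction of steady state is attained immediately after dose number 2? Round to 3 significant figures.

k = ln 2 / 42.7 = 0.01623 hr⁻¹
f_n = 1 − e^(−nkτ) = 1 − e^(−2 × 0.01623 × 73.0) = 1 − e^(−2.370) = 1 − 0.09348 ≈ 0.907

0.907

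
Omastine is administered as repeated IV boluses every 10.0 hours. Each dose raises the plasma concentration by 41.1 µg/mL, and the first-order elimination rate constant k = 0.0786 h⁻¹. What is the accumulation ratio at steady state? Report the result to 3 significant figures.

Fraction remaining after one interval: e^(−kτ) = e^(−0.07860 × 10.0) = 0.4557
R = 1 / (1 − 0.4557) = 1 / 0.5443 ≈ 1.84

1.84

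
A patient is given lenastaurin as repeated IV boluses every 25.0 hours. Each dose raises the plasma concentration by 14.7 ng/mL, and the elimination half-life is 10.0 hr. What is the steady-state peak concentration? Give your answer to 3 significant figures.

k = ln 2 / 10.0 = 0.06931 hr⁻¹
Fraction remaining after one interval: e^(−kτ) = e^(−0.06931 × 25.0) = 0.1768
R = 1 / (1 − 0.1768) = 1.215
Css,max = 14.7 × 1.215 ≈ 17.9 ng/mL

17.9 ng/mL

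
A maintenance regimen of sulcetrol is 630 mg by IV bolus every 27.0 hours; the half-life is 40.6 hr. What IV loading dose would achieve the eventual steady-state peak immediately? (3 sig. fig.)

1710 mg

k = ln 2 / 40.6 = 0.01707 hr⁻¹
Accumulation ratio R = 1 / (1 − e^(−kτ)) = 1 / (1 − e^(−0.01707×27.0)) = 1 / (1 − 0.6307) = 2.708
Loading dose = maintenance dose × R = 630 × 2.708 ≈ 1710 mg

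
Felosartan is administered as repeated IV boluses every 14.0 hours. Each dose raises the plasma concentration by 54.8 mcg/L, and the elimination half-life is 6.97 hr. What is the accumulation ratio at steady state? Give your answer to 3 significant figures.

1.33

k = ln 2 / 6.97 = 0.09945 hr⁻¹
Fraction remaining after one interval: e^(−kτ) = e^(−0.09945 × 14.0) = 0.2485
R = 1 / (1 − 0.2485) = 1 / 0.7515 ≈ 1.33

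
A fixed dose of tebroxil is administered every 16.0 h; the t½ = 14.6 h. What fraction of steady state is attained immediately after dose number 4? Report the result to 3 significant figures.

0.952

k = ln 2 / 14.6 = 0.04748 h⁻¹
f_n = 1 − e^(−nkτ) = 1 − e^(−4 × 0.04748 × 16.0) = 1 − e^(−3.038) = 1 − 0.04791 ≈ 0.952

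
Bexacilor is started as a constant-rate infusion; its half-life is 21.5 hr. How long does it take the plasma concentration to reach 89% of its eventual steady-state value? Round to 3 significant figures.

68.5 hours

k = ln 2 / 21.5 = 0.03224 hr⁻¹
f = 1 − e^(−kt)  ⇒  t = −ln(1 − f) / k
t = −ln(1 − 0.89) / 0.03224 = 2.207 / 0.03224 ≈ 68.5 hours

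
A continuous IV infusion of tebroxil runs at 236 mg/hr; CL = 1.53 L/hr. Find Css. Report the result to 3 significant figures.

Css = infusion rate / CL = 236 / 1.53 ≈ 154 mg/L

154 mg/L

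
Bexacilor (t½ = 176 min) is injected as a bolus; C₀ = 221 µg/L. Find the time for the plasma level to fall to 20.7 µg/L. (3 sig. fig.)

k = ln 2 / 176 = 0.003938 min⁻¹
C(t) = C₀ e^(−kt)  ⇒  t = ln(C₀/C) / k
t = ln(221/20.7) / 0.003938 = 2.368 / 0.003938 ≈ 601 minutes

601 minutes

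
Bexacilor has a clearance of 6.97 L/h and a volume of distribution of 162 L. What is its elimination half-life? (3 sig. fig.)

16.1 hours

k = CL / V = 6.97 / 162 = 0.04302 h⁻¹
t½ = ln 2 / k = ln 2 / 0.04302 ≈ 16.1 hours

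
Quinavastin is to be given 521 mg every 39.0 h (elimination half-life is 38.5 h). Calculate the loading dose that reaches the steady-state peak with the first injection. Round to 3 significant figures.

1030 mg

k = ln 2 / 38.5 = 0.01800 h⁻¹
Accumulation ratio R = 1 / (1 − e^(−kτ)) = 1 / (1 − e^(−0.01800×39.0)) = 1 / (1 − 0.4955) = 1.982
Loading dose = maintenance dose × R = 521 × 1.982 ≈ 1030 mg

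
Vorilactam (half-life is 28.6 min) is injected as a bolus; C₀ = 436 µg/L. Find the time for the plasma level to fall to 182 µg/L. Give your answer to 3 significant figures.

k = ln 2 / 28.6 = 0.02424 min⁻¹
C(t) = C₀ e^(−kt)  ⇒  t = ln(C₀/C) / k
t = ln(436/182) / 0.02424 = 0.8736 / 0.02424 ≈ 36.0 minutes

36.0 minutes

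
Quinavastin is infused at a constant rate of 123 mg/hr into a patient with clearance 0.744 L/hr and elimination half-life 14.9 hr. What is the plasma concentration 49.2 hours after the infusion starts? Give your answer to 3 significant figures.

Css = rate / CL = 123 / 0.744 = 165.3 µg/mL
k = ln 2 / 14.9 = 0.04652 hr⁻¹
C(t) = Css (1 − e^(−kt)) = 165.3 × (1 − e^(−2.289)) = 165.3 × 0.8986 ≈ 149 µg/mL

149 µg/mL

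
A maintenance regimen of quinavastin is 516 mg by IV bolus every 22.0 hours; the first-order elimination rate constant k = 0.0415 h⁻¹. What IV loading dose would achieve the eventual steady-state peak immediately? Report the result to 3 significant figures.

862 mg

Accumulation ratio R = 1 / (1 − e^(−kτ)) = 1 / (1 − e^(−0.04150×22.0)) = 1 / (1 − 0.4013) = 1.670
Loading dose = maintenance dose × R = 516 × 1.670 ≈ 862 mg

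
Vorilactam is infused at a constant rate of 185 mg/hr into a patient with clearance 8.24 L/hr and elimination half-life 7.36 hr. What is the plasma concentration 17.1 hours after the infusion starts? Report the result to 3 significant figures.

Css = rate / CL = 185 / 8.24 = 22.45 mg/L
k = ln 2 / 7.36 = 0.09418 hr⁻¹
C(t) = Css (1 − e^(−kt)) = 22.45 × (1 − e^(−1.610)) = 22.45 × 0.8002 ≈ 18.0 mg/L

18.0 mg/L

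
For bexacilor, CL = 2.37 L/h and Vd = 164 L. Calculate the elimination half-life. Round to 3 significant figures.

k = CL / V = 2.37 / 164 = 0.01445 h⁻¹
t½ = ln 2 / k = ln 2 / 0.01445 ≈ 48.0 hours

48.0 hours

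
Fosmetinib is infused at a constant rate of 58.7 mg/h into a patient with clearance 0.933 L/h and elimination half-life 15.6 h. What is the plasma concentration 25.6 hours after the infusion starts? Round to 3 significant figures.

Css = rate / CL = 58.7 / 0.933 = 62.92 mg/L
k = ln 2 / 15.6 = 0.04443 h⁻¹
C(t) = Css (1 − e^(−kt)) = 62.92 × (1 − e^(−1.137)) = 62.92 × 0.6794 ≈ 42.7 mg/L

42.7 mg/L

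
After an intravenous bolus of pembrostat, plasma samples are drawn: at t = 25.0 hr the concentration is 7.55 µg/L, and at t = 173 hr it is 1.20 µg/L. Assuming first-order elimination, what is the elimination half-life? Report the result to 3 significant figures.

k = ln(C₁/C₂) / (t₂ − t₁) = ln(7.55/1.20) / (173 − 25.0)
  = 1.839 / 148.0 = 0.01243 hr⁻¹
t½ = ln 2 / k = ln 2 / 0.01243 ≈ 55.8 hours

55.8 hours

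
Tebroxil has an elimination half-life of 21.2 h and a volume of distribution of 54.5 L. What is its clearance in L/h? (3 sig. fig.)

1.78 L/h

k = ln 2 / t½ = ln 2 / 21.2 = 0.03270 h⁻¹
CL = k · V = 0.03270 × 54.5 ≈ 1.78 L/h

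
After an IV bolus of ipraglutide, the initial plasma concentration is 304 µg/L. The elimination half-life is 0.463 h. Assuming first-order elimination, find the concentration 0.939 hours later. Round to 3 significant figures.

74.5 µg/L

k = ln 2 / 0.463 = 1.497 h⁻¹
C(t) = C₀ e^(−kt) = 304 × e^(−1.497 × 0.939) = 304 × e^(−1.406) = 304 × 0.2452 ≈ 74.5 µg/L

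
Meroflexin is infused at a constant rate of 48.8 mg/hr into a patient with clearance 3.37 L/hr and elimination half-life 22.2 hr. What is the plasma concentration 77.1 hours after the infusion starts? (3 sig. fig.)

13.2 µg/mL

Css = rate / CL = 48.8 / 3.37 = 14.48 µg/mL
k = ln 2 / 22.2 = 0.03122 hr⁻¹
C(t) = Css (1 − e^(−kt)) = 14.48 × (1 − e^(−2.407)) = 14.48 × 0.9099 ≈ 13.2 µg/mL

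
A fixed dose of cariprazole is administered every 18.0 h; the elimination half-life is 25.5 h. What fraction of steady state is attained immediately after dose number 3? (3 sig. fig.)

k = ln 2 / 25.5 = 0.02718 h⁻¹
f_n = 1 − e^(−nkτ) = 1 − e^(−3 × 0.02718 × 18.0) = 1 − e^(−1.468) = 1 − 0.2304 ≈ 0.770

0.770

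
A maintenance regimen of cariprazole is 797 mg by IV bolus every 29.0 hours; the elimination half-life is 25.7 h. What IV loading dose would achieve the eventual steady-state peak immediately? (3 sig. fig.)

k = ln 2 / 25.7 = 0.02697 h⁻¹
Accumulation ratio R = 1 / (1 − e^(−kτ)) = 1 / (1 − e^(−0.02697×29.0)) = 1 / (1 − 0.4574) = 1.843
Loading dose = maintenance dose × R = 797 × 1.843 ≈ 1470 mg

1470 mg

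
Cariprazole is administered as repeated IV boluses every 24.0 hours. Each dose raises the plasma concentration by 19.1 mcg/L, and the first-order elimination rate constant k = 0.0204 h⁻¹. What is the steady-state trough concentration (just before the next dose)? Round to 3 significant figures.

Fraction remaining after one interval: e^(−kτ) = e^(−0.02040 × 24.0) = 0.6129
R = 1 / (1 − 0.6129) = 2.583
Css,max = 19.1 × 2.583 = 49.34 mcg/L
Css,min = Css,max × e^(−kτ) = 49.34 × 0.6129 ≈ 30.2 mcg/L

30.2 mcg/L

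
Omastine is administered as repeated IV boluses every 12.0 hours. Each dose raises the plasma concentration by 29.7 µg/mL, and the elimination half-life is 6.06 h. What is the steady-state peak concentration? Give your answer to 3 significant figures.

39.8 µg/mL

k = ln 2 / 6.06 = 0.1144 h⁻¹
Fraction remaining after one interval: e^(−kτ) = e^(−0.1144 × 12.0) = 0.2535
R = 1 / (1 − 0.2535) = 1.340
Css,max = 29.7 × 1.340 ≈ 39.8 µg/mL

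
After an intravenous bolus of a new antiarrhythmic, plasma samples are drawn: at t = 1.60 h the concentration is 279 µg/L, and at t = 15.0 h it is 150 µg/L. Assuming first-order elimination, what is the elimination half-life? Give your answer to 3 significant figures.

k = ln(C₁/C₂) / (t₂ − t₁) = ln(279/150) / (15.0 − 1.60)
  = 0.6206 / 13.40 = 0.04631 h⁻¹
t½ = ln 2 / k = ln 2 / 0.04631 ≈ 15.0 hours

15.0 hours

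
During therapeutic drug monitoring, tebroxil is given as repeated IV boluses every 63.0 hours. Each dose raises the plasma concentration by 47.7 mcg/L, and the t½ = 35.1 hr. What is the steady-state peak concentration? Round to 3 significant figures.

67.0 mcg/L

k = ln 2 / 35.1 = 0.01975 hr⁻¹
Fraction remaining after one interval: e^(−kτ) = e^(−0.01975 × 63.0) = 0.2882
R = 1 / (1 − 0.2882) = 1.405
Css,max = 47.7 × 1.405 ≈ 67.0 mcg/L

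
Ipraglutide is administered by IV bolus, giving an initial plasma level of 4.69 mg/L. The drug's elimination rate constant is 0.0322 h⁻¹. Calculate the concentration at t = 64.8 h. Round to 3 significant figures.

0.582 mg/L

C(t) = C₀ e^(−kt) = 4.69 × e^(−0.03220 × 64.8) = 4.69 × e^(−2.087) = 4.69 × 0.1241 ≈ 0.582 mg/L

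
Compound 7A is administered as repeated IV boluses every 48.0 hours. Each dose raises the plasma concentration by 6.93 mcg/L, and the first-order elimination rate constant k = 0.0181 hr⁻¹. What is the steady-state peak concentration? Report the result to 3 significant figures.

Fraction remaining after one interval: e^(−kτ) = e^(−0.01810 × 48.0) = 0.4195
R = 1 / (1 − 0.4195) = 1.723
Css,max = 6.93 × 1.723 ≈ 11.9 mcg/L

11.9 mcg/L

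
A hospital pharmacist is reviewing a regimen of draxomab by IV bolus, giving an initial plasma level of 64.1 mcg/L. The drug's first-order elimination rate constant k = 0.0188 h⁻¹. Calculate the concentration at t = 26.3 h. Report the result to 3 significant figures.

C(t) = C₀ e^(−kt) = 64.1 × e^(−0.01880 × 26.3) = 64.1 × e^(−0.4944) = 64.1 × 0.6099 ≈ 39.1 mcg/L

39.1 mcg/L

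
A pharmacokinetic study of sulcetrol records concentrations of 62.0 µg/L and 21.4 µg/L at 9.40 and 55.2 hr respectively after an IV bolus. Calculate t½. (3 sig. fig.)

k = ln(C₁/C₂) / (t₂ − t₁) = ln(62.0/21.4) / (55.2 − 9.40)
  = 1.064 / 45.80 = 0.02323 hr⁻¹
t½ = ln 2 / k = ln 2 / 0.02323 ≈ 29.8 hours

29.8 hours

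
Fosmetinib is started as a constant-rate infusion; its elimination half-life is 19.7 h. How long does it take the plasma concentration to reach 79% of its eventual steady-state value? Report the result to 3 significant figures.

44.4 hours

k = ln 2 / 19.7 = 0.03519 h⁻¹
f = 1 − e^(−kt)  ⇒  t = −ln(1 − f) / k
t = −ln(1 − 0.79) / 0.03519 = 1.561 / 0.03519 ≈ 44.4 hours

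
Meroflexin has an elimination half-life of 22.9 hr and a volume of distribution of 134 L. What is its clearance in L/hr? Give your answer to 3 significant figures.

k = ln 2 / t½ = ln 2 / 22.9 = 0.03027 hr⁻¹
CL = k · V = 0.03027 × 134 ≈ 4.06 L/hr

4.06 L/hr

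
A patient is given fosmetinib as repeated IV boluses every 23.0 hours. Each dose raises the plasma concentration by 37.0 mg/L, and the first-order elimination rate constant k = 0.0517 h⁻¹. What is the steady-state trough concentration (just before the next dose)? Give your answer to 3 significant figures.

16.2 mg/L

Fraction remaining after one interval: e^(−kτ) = e^(−0.05170 × 23.0) = 0.3045
R = 1 / (1 − 0.3045) = 1.438
Css,max = 37.0 × 1.438 = 53.20 mg/L
Css,min = Css,max × e^(−kτ) = 53.20 × 0.3045 ≈ 16.2 mg/L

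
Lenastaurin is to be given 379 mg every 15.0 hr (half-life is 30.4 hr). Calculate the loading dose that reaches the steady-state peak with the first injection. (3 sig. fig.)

1310 mg

k = ln 2 / 30.4 = 0.02280 hr⁻¹
Accumulation ratio R = 1 / (1 − e^(−kτ)) = 1 / (1 − e^(−0.02280×15.0)) = 1 / (1 − 0.7103) = 3.452
Loading dose = maintenance dose × R = 379 × 3.452 ≈ 1310 mg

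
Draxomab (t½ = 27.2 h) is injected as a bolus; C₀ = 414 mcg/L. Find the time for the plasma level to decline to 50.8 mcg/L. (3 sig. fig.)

k = ln 2 / 27.2 = 0.02548 h⁻¹
C(t) = C₀ e^(−kt)  ⇒  t = ln(C₀/C) / k
t = ln(414/50.8) / 0.02548 = 2.098 / 0.02548 ≈ 82.3 hours

82.3 hours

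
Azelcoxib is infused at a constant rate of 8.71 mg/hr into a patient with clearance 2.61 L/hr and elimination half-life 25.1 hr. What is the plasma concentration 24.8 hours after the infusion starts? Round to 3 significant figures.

1.65 mg/L

Css = rate / CL = 8.71 / 2.61 = 3.337 mg/L
k = ln 2 / 25.1 = 0.02762 hr⁻¹
C(t) = Css (1 − e^(−kt)) = 3.337 × (1 − e^(−0.6849)) = 3.337 × 0.4958 ≈ 1.65 mg/L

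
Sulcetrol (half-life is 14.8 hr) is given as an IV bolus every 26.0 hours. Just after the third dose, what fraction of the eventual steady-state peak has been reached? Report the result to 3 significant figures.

0.974

k = ln 2 / 14.8 = 0.04683 hr⁻¹
f_n = 1 − e^(−nkτ) = 1 − e^(−3 × 0.04683 × 26.0) = 1 − e^(−3.653) = 1 − 0.02591 ≈ 0.974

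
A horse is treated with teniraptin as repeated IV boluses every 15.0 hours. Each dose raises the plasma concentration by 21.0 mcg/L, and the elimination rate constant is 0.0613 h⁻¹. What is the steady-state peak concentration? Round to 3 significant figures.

34.9 mcg/L

Fraction remaining after one interval: e^(−kτ) = e^(−0.06130 × 15.0) = 0.3987
R = 1 / (1 − 0.3987) = 1.663
Css,max = 21.0 × 1.663 ≈ 34.9 mcg/L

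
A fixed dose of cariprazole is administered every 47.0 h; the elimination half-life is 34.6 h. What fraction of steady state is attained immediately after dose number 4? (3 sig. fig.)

0.977

k = ln 2 / 34.6 = 0.02003 h⁻¹
f_n = 1 − e^(−nkτ) = 1 − e^(−4 × 0.02003 × 47.0) = 1 − e^(−3.766) = 1 − 0.02314 ≈ 0.977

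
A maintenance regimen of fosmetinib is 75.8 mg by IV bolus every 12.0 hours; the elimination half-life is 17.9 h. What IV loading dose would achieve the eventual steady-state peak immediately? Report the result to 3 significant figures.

k = ln 2 / 17.9 = 0.03872 h⁻¹
Accumulation ratio R = 1 / (1 − e^(−kτ)) = 1 / (1 − e^(−0.03872×12.0)) = 1 / (1 − 0.6283) = 2.691
Loading dose = maintenance dose × R = 75.8 × 2.691 ≈ 204 mg

204 mg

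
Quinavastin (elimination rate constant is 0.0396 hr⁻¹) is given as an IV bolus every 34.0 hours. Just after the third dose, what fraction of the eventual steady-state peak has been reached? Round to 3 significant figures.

f_n = 1 − e^(−nkτ) = 1 − e^(−3 × 0.03960 × 34.0) = 1 − e^(−4.039) = 1 − 0.01761 ≈ 0.982

0.982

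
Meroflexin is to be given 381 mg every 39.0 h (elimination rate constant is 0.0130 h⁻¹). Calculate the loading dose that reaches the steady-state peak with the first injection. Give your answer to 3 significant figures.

Accumulation ratio R = 1 / (1 − e^(−kτ)) = 1 / (1 − e^(−0.01300×39.0)) = 1 / (1 − 0.6023) = 2.514
Loading dose = maintenance dose × R = 381 × 2.514 ≈ 958 mg

958 mg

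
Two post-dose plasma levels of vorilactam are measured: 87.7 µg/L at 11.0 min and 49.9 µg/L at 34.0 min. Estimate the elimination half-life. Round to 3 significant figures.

28.3 minutes

k = ln(C₁/C₂) / (t₂ − t₁) = ln(87.7/49.9) / (34.0 − 11.0)
  = 0.5639 / 23.00 = 0.02452 min⁻¹
t½ = ln 2 / k = ln 2 / 0.02452 ≈ 28.3 minutes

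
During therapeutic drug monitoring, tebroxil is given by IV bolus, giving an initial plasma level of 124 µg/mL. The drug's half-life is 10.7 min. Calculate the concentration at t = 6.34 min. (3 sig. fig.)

k = ln 2 / 10.7 = 0.06478 min⁻¹
6.34 min is 0.5925 half-lives, so C = 124 × (1/2)^0.5925 = 124 × 0.6632 ≈ 82.2 µg/mL

82.2 µg/mL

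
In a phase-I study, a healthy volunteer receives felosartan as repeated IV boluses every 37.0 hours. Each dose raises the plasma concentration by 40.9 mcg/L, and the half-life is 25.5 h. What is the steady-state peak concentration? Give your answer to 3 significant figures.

k = ln 2 / 25.5 = 0.02718 h⁻¹
Fraction remaining after one interval: e^(−kτ) = e^(−0.02718 × 37.0) = 0.3658
R = 1 / (1 − 0.3658) = 1.577
Css,max = 40.9 × 1.577 ≈ 64.5 mcg/L

64.5 mcg/L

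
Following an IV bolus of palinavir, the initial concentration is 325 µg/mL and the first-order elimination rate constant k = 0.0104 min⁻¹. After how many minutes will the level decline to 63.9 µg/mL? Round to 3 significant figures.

C(t) = C₀ e^(−kt)  ⇒  t = ln(C₀/C) / k
t = ln(325/63.9) / 0.01040 = 1.627 / 0.01040 ≈ 156 minutes

156 minutes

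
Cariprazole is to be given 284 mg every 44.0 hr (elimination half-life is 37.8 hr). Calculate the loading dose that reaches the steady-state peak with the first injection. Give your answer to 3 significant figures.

513 mg

k = ln 2 / 37.8 = 0.01834 hr⁻¹
Accumulation ratio R = 1 / (1 − e^(−kτ)) = 1 / (1 − e^(−0.01834×44.0)) = 1 / (1 − 0.4463) = 1.806
Loading dose = maintenance dose × R = 284 × 1.806 ≈ 513 mg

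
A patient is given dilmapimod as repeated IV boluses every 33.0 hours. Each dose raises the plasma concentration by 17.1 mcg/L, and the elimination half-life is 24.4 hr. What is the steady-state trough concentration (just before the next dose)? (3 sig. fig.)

k = ln 2 / 24.4 = 0.02841 hr⁻¹
Fraction remaining after one interval: e^(−kτ) = e^(−0.02841 × 33.0) = 0.3916
R = 1 / (1 − 0.3916) = 1.644
Css,max = 17.1 × 1.644 = 28.11 mcg/L
Css,min = Css,max × e^(−kτ) = 28.11 × 0.3916 ≈ 11.0 mcg/L

11.0 mcg/L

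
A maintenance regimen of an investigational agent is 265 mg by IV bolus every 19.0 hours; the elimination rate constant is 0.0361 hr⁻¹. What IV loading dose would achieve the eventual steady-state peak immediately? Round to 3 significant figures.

534 mg

Accumulation ratio R = 1 / (1 − e^(−kτ)) = 1 / (1 − e^(−0.03610×19.0)) = 1 / (1 − 0.5036) = 2.015
Loading dose = maintenance dose × R = 265 × 2.015 ≈ 534 mg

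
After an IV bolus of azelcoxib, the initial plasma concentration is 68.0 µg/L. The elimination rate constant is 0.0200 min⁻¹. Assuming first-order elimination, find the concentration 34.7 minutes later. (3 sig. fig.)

34.0 µg/L

C(t) = C₀ e^(−kt) = 68.0 × e^(−0.02000 × 34.7) = 68.0 × e^(−0.6940) = 68.0 × 0.4996 ≈ 34.0 µg/L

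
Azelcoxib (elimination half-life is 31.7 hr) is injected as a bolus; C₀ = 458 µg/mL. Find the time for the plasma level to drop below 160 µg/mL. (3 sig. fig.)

k = ln 2 / 31.7 = 0.02187 hr⁻¹
C(t) = C₀ e^(−kt)  ⇒  t = ln(C₀/C) / k
t = ln(458/160) / 0.02187 = 1.052 / 0.02187 ≈ 48.1 hours

48.1 hours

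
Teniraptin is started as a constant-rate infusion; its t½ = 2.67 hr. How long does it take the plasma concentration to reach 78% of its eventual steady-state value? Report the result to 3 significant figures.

5.83 hours

k = ln 2 / 2.67 = 0.2596 hr⁻¹
f = 1 − e^(−kt)  ⇒  t = −ln(1 − f) / k
t = −ln(1 − 0.78) / 0.2596 = 1.514 / 0.2596 ≈ 5.83 hours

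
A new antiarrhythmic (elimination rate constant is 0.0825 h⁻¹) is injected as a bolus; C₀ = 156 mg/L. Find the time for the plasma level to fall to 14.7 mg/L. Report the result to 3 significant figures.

28.6 hours

C(t) = C₀ e^(−kt)  ⇒  t = ln(C₀/C) / k
t = ln(156/14.7) / 0.08250 = 2.362 / 0.08250 ≈ 28.6 hours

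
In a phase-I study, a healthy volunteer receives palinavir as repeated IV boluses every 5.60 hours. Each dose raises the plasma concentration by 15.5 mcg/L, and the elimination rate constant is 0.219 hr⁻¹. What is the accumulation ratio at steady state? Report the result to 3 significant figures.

1.42

Fraction remaining after one interval: e^(−kτ) = e^(−0.2190 × 5.60) = 0.2933
R = 1 / (1 − 0.2933) = 1 / 0.7067 ≈ 1.42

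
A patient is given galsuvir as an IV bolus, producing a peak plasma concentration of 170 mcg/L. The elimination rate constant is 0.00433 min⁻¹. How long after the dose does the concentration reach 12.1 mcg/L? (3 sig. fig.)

610 minutes

C(t) = C₀ e^(−kt)  ⇒  t = ln(C₀/C) / k
t = ln(170/12.1) / 0.004330 = 2.643 / 0.004330 ≈ 610 minutes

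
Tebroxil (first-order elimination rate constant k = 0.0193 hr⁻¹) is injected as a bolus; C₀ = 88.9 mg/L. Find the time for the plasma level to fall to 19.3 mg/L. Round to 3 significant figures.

79.1 hours

C(t) = C₀ e^(−kt)  ⇒  t = ln(C₀/C) / k
t = ln(88.9/19.3) / 0.01930 = 1.527 / 0.01930 ≈ 79.1 hours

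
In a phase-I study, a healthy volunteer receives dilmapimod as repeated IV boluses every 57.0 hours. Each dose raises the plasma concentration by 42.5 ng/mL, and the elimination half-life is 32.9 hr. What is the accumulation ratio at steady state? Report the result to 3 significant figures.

k = ln 2 / 32.9 = 0.02107 hr⁻¹
Fraction remaining after one interval: e^(−kτ) = e^(−0.02107 × 57.0) = 0.3009
R = 1 / (1 − 0.3009) = 1 / 0.6991 ≈ 1.43

1.43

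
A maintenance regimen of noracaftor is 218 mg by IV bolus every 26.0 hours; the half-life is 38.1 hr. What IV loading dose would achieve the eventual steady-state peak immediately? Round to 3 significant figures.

578 mg

k = ln 2 / 38.1 = 0.01819 hr⁻¹
Accumulation ratio R = 1 / (1 − e^(−kτ)) = 1 / (1 − e^(−0.01819×26.0)) = 1 / (1 − 0.6231) = 2.653
Loading dose = maintenance dose × R = 218 × 2.653 ≈ 578 mg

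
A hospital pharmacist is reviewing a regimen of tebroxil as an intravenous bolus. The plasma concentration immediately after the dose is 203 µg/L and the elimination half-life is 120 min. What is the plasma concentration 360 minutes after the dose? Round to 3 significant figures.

25.4 µg/L

k = ln 2 / 120 = 0.005776 min⁻¹
360 min is 3.000 half-lives, so C = 203 × (1/2)^3.000 = 203 × 0.1250 ≈ 25.4 µg/L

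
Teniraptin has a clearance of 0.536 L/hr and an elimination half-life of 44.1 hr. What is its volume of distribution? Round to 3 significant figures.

34.1 L

k = ln 2 / t½ = ln 2 / 44.1 = 0.01572 hr⁻¹
V = CL / k = 0.536 / 0.01572 ≈ 34.1 L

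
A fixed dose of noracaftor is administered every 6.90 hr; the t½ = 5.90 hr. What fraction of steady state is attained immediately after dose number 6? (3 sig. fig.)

k = ln 2 / 5.90 = 0.1175 hr⁻¹
f_n = 1 − e^(−nkτ) = 1 − e^(−6 × 0.1175 × 6.90) = 1 − e^(−4.864) = 1 − 0.007721 ≈ 0.992

0.992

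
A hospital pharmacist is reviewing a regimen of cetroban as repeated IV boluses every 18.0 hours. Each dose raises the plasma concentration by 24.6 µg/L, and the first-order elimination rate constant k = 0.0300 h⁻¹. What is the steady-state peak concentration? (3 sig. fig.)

Fraction remaining after one interval: e^(−kτ) = e^(−0.03000 × 18.0) = 0.5827
R = 1 / (1 − 0.5827) = 2.397
Css,max = 24.6 × 2.397 ≈ 59.0 µg/L

59.0 µg/L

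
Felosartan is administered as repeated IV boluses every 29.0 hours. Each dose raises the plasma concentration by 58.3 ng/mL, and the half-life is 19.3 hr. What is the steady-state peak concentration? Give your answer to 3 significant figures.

90.1 ng/mL

k = ln 2 / 19.3 = 0.03591 hr⁻¹
Fraction remaining after one interval: e^(−kτ) = e^(−0.03591 × 29.0) = 0.3529
R = 1 / (1 − 0.3529) = 1.545
Css,max = 58.3 × 1.545 ≈ 90.1 ng/mL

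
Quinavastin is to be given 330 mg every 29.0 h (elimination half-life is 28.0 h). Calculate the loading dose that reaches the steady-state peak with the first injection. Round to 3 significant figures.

644 mg

k = ln 2 / 28.0 = 0.02476 h⁻¹
Accumulation ratio R = 1 / (1 − e^(−kτ)) = 1 / (1 − e^(−0.02476×29.0)) = 1 / (1 − 0.4878) = 1.952
Loading dose = maintenance dose × R = 330 × 1.952 ≈ 644 mg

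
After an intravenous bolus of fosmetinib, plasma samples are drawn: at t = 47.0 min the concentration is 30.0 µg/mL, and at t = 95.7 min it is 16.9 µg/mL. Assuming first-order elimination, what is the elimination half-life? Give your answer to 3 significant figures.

58.8 minutes

k = ln(C₁/C₂) / (t₂ − t₁) = ln(30.0/16.9) / (95.7 − 47.0)
  = 0.5739 / 48.70 = 0.01178 min⁻¹
t½ = ln 2 / k = ln 2 / 0.01178 ≈ 58.8 minutes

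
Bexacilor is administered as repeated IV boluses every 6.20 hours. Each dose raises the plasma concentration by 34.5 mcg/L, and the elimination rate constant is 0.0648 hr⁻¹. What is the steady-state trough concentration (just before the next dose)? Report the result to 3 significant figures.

Fraction remaining after one interval: e^(−kτ) = e^(−0.06480 × 6.20) = 0.6691
R = 1 / (1 − 0.6691) = 3.022
Css,max = 34.5 × 3.022 = 104.3 mcg/L
Css,min = Css,max × e^(−kτ) = 104.3 × 0.6691 ≈ 69.8 mcg/L

69.8 mcg/L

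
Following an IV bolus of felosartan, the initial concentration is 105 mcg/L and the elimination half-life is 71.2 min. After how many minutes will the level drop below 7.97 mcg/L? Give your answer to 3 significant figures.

k = ln 2 / 71.2 = 0.009735 min⁻¹
C(t) = C₀ e^(−kt)  ⇒  t = ln(C₀/C) / k
t = ln(105/7.97) / 0.009735 = 2.578 / 0.009735 ≈ 265 minutes

265 minutes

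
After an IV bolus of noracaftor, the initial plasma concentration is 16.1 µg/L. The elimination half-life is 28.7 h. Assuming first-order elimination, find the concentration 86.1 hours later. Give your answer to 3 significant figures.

2.01 µg/L

k = ln 2 / 28.7 = 0.02415 h⁻¹
86.1 h is 3.000 half-lives, so C = 16.1 × (1/2)^3.000 = 16.1 × 0.1250 ≈ 2.01 µg/L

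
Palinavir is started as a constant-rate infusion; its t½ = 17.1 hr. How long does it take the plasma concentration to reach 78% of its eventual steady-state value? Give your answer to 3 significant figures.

37.4 hours

k = ln 2 / 17.1 = 0.04053 hr⁻¹
f = 1 − e^(−kt)  ⇒  t = −ln(1 − f) / k
t = −ln(1 − 0.78) / 0.04053 = 1.514 / 0.04053 ≈ 37.4 hours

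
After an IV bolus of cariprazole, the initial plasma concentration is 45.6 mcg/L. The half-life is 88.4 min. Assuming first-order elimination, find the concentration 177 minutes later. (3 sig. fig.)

k = ln 2 / 88.4 = 0.007841 min⁻¹
C(t) = C₀ e^(−kt) = 45.6 × e^(−0.007841 × 177) = 45.6 × e^(−1.388) = 45.6 × 0.2496 ≈ 11.4 mcg/L

11.4 mcg/L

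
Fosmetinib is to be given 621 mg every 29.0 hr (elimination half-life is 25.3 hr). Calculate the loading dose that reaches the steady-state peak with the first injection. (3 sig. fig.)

1130 mg

k = ln 2 / 25.3 = 0.02740 hr⁻¹
Accumulation ratio R = 1 / (1 − e^(−kτ)) = 1 / (1 − e^(−0.02740×29.0)) = 1 / (1 − 0.4518) = 1.824
Loading dose = maintenance dose × R = 621 × 1.824 ≈ 1130 mg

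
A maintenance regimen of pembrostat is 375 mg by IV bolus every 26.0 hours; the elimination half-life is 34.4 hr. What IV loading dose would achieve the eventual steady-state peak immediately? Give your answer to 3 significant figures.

920 mg

k = ln 2 / 34.4 = 0.02015 hr⁻¹
Accumulation ratio R = 1 / (1 − e^(−kτ)) = 1 / (1 − e^(−0.02015×26.0)) = 1 / (1 − 0.5922) = 2.452
Loading dose = maintenance dose × R = 375 × 2.452 ≈ 920 mg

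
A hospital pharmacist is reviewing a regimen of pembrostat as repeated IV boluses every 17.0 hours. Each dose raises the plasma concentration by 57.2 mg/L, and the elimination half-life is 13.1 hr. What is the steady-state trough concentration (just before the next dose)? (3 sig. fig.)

k = ln 2 / 13.1 = 0.05291 hr⁻¹
Fraction remaining after one interval: e^(−kτ) = e^(−0.05291 × 17.0) = 0.4068
R = 1 / (1 − 0.4068) = 1.686
Css,max = 57.2 × 1.686 = 96.42 mg/L
Css,min = Css,max × e^(−kτ) = 96.42 × 0.4068 ≈ 39.2 mg/L

39.2 mg/L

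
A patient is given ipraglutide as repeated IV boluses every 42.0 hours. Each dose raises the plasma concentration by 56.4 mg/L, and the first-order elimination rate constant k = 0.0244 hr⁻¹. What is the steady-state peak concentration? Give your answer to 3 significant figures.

Fraction remaining after one interval: e^(−kτ) = e^(−0.02440 × 42.0) = 0.3589
R = 1 / (1 − 0.3589) = 1.560
Css,max = 56.4 × 1.560 ≈ 88.0 mg/L

88.0 mg/L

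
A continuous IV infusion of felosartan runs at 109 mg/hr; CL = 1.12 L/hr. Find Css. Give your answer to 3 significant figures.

97.3 µg/mL

Css = infusion rate / CL = 109 / 1.12 ≈ 97.3 µg/mL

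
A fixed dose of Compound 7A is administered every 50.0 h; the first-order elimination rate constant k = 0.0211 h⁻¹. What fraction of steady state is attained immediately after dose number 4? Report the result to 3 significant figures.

0.985

f_n = 1 − e^(−nkτ) = 1 − e^(−4 × 0.02110 × 50.0) = 1 − e^(−4.220) = 1 − 0.01470 ≈ 0.985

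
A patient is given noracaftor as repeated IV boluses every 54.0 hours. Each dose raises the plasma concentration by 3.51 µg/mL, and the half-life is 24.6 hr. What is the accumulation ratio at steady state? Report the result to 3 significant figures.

1.28

k = ln 2 / 24.6 = 0.02818 hr⁻¹
Fraction remaining after one interval: e^(−kτ) = e^(−0.02818 × 54.0) = 0.2184
R = 1 / (1 − 0.2184) = 1 / 0.7816 ≈ 1.28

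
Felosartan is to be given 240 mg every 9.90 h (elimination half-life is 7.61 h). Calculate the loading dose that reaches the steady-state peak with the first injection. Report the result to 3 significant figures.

k = ln 2 / 7.61 = 0.09108 h⁻¹
Accumulation ratio R = 1 / (1 − e^(−kτ)) = 1 / (1 − e^(−0.09108×9.90)) = 1 / (1 − 0.4059) = 1.683
Loading dose = maintenance dose × R = 240 × 1.683 ≈ 404 mg

404 mg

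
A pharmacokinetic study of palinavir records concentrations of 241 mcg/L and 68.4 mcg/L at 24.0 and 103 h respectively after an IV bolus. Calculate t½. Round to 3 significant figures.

43.5 hours

k = ln(C₁/C₂) / (t₂ − t₁) = ln(241/68.4) / (103 − 24.0)
  = 1.259 / 79.00 = 0.01594 h⁻¹
t½ = ln 2 / k = ln 2 / 0.01594 ≈ 43.5 hours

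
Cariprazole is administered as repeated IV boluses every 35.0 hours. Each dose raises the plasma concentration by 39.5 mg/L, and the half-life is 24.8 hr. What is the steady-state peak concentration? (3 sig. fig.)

63.3 mg/L

k = ln 2 / 24.8 = 0.02795 hr⁻¹
Fraction remaining after one interval: e^(−kτ) = e^(−0.02795 × 35.0) = 0.3760
R = 1 / (1 − 0.3760) = 1.603
Css,max = 39.5 × 1.603 ≈ 63.3 mg/L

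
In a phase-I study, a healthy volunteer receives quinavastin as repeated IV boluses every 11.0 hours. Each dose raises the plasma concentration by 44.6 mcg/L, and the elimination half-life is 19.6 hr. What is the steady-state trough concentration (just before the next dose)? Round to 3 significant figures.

k = ln 2 / 19.6 = 0.03536 hr⁻¹
Fraction remaining after one interval: e^(−kτ) = e^(−0.03536 × 11.0) = 0.6777
R = 1 / (1 − 0.6777) = 3.103
Css,max = 44.6 × 3.103 = 138.4 mcg/L
Css,min = Css,max × e^(−kτ) = 138.4 × 0.6777 ≈ 93.8 mcg/L

93.8 mcg/L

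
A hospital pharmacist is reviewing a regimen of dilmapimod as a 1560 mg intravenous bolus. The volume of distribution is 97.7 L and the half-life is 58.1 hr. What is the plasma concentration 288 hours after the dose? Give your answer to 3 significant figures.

C₀ = dose / V = 1560 / 97.7 = 15.97 mg/L
k = ln 2 / 58.1 = 0.01193 hr⁻¹
C(t) = C₀ e^(−kt) = 15.97 × e^(−0.01193 × 288) = 15.97 × e^(−3.436) = 15.97 × 0.03220 ≈ 0.514 mg/L

0.514 mg/L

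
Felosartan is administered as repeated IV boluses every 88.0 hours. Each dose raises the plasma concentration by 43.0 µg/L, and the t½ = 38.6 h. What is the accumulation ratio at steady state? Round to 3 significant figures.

k = ln 2 / 38.6 = 0.01796 h⁻¹
Fraction remaining after one interval: e^(−kτ) = e^(−0.01796 × 88.0) = 0.2059
R = 1 / (1 − 0.2059) = 1 / 0.7941 ≈ 1.26

1.26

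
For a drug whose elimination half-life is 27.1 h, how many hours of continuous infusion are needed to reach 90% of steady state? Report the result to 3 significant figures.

90.0 hours

k = ln 2 / 27.1 = 0.02558 h⁻¹
f = 1 − e^(−kt)  ⇒  t = −ln(1 − f) / k
t = −ln(1 − 0.9) / 0.02558 = 2.303 / 0.02558 ≈ 90.0 hours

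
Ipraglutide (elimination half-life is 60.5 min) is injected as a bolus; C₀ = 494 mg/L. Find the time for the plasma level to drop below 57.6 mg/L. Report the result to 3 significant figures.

188 minutes

k = ln 2 / 60.5 = 0.01146 min⁻¹
C(t) = C₀ e^(−kt)  ⇒  t = ln(C₀/C) / k
t = ln(494/57.6) / 0.01146 = 2.149 / 0.01146 ≈ 188 minutes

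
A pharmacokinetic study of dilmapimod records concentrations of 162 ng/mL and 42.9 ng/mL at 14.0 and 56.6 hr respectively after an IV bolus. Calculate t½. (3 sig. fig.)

22.2 hours

k = ln(C₁/C₂) / (t₂ − t₁) = ln(162/42.9) / (56.6 − 14.0)
  = 1.329 / 42.60 = 0.03119 hr⁻¹
t½ = ln 2 / k = ln 2 / 0.03119 ≈ 22.2 hours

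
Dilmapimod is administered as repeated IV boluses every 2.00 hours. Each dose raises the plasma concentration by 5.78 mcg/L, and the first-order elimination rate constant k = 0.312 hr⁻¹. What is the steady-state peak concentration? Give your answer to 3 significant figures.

Fraction remaining after one interval: e^(−kτ) = e^(−0.3120 × 2.00) = 0.5358
R = 1 / (1 − 0.5358) = 2.154
Css,max = 5.78 × 2.154 ≈ 12.5 mcg/L

12.5 mcg/L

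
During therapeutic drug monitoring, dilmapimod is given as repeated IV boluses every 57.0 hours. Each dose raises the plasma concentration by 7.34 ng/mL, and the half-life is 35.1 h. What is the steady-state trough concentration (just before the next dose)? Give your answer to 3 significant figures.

3.53 ng/mL

k = ln 2 / 35.1 = 0.01975 h⁻¹
Fraction remaining after one interval: e^(−kτ) = e^(−0.01975 × 57.0) = 0.3245
R = 1 / (1 − 0.3245) = 1.480
Css,max = 7.34 × 1.480 = 10.87 ng/mL
Css,min = Css,max × e^(−kτ) = 10.87 × 0.3245 ≈ 3.53 ng/mL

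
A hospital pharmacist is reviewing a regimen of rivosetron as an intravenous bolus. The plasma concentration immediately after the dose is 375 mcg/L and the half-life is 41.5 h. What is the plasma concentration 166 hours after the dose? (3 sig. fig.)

k = ln 2 / 41.5 = 0.01670 h⁻¹
C(t) = C₀ e^(−kt) = 375 × e^(−0.01670 × 166) = 375 × e^(−2.773) = 375 × 0.06250 ≈ 23.4 mcg/L

23.4 mcg/L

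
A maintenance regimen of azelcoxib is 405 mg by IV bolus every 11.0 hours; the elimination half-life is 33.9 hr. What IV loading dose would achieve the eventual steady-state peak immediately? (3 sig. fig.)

k = ln 2 / 33.9 = 0.02045 hr⁻¹
Accumulation ratio R = 1 / (1 − e^(−kτ)) = 1 / (1 − e^(−0.02045×11.0)) = 1 / (1 − 0.7986) = 4.965
Loading dose = maintenance dose × R = 405 × 4.965 ≈ 2010 mg

2010 mg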